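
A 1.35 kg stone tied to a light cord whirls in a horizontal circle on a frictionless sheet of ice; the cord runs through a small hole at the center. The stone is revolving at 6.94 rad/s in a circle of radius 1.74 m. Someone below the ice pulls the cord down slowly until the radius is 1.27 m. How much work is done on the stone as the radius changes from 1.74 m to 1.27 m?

No torque about the axis ⇒ m r₁² ω₁ = m r₂² ω₂.
ω₂ = ω₁ (r₁/r₂)² = (6.94)(1.74/1.27)² = 13.03 rad/s.
W = ΔKE = ½m(v₂² − v₁²) = 86.33 J.

W ≈ 86.3 J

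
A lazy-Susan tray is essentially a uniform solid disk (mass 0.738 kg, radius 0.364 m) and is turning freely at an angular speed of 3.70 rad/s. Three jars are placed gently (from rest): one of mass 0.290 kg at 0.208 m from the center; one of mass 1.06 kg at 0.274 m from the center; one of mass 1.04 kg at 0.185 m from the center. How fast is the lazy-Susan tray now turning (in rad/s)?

No external torque acts about the center; L_before = L_after.
I_p = ½(0.738)(0.364)² = 0.04889 kg·m².
Added inertia Σmr² = (0.290)(0.208)² + (1.06)(0.274)² + (1.04)(0.185)² = 0.1277 kg·m²; I_f = 0.04889 + 0.1277 = 0.1766 kg·m².
ω_f = I_p ω_i / I_f = (0.04889)(3.70) / 0.1766 = 1.024 rad/s.

ω_f ≈ 1.02 rad/s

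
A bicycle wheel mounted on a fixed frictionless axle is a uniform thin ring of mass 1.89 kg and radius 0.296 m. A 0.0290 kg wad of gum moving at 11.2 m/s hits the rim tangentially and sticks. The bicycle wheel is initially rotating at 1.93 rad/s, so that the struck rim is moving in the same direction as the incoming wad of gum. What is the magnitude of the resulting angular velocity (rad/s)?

The axle reaction passes through the axle and exerts no torque about it; angular momentum about the axle is conserved through the impact.
I_p = (1.89)(0.296)² = 0.1656 kg·m². Taking the sense of the wad of gum's angular momentum as positive, L_{wad} = m v R = (0.0290)(11.2)(0.296) = 0.09614 kg·m²/s.
L_i = +I_p ω_p + m v R = +(0.1656)(1.93) + 0.09614 = 0.4157 kg·m²/s.
After sticking, I_f = I_p + m R² = 0.1656 + (0.0290)(0.296)² = 0.1681 kg·m².
ω_f = L_i / I_f = 0.4157 / 0.1681 = 2.473 rad/s.

|ω_f| ≈ 2.47 rad/s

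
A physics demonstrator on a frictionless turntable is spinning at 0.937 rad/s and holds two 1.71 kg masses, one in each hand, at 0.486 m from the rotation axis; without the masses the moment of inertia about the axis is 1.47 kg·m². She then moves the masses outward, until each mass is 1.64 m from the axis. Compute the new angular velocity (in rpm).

Angular momentum about the spin axis is conserved since the torque about it is zero.
I₁ = 1.47 + 2(1.71)(0.486)² = 2.278 kg·m²; I₂ = 1.47 + 2(1.71)(1.64)² = 10.67 kg·m².
ω₂ = I₁ω₁ / I₂ = (2.278)(0.937 rad/s) / (10.67) = 0.2001 rad/s = 1.910 rpm.

ω₂ ≈ 1.91 rpm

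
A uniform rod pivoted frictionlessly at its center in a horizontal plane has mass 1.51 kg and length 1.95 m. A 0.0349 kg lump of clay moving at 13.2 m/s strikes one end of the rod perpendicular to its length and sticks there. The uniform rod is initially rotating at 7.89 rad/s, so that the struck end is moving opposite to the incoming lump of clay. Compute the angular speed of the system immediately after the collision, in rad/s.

About the pivot the impulsive forces during the collision are internal, so angular momentum about that axis is conserved.
I_p = (1/12)(1.51)(1.95)² = 0.4785 kg·m². Taking the sense of the lump of clay's angular momentum as positive, L_{lump} = m v R = (0.0349)(13.2)(1.95/2) = 0.4492 kg·m²/s.
L_i = −I_p ω_p + m v R = −(0.4785)(7.89) + 0.4492 = -3.326 kg·m²/s.
After sticking, I_f = I_p + m R² = 0.4785 + (0.0349)(1.95/2)² = 0.5117 kg·m².
ω_f = L_i / I_f = -3.326 / 0.5117 = -6.501 rad/s.

|ω_f| ≈ 6.50 rad/s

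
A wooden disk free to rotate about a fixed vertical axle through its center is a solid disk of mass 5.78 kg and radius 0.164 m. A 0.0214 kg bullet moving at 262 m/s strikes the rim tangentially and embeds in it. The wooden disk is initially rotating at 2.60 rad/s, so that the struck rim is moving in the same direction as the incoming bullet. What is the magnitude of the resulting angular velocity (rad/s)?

|ω_f| ≈ 14.3 rad/s

About the axle the impulsive forces during the collision are internal, so angular momentum about that axis is conserved.
I_p = ½(5.78)(0.164)² = 0.07773 kg·m². Taking the sense of the bullet's angular momentum as positive, L_{bullet} = m v R = (0.0214)(262)(0.164) = 0.9195 kg·m²/s.
L_i = +I_p ω_p + m v R = +(0.07773)(2.60) + 0.9195 = 1.122 kg·m²/s.
After sticking, I_f = I_p + m R² = 0.07773 + (0.0214)(0.164)² = 0.07831 kg·m².
ω_f = L_i / I_f = 1.122 / 0.07831 = 14.32 rad/s.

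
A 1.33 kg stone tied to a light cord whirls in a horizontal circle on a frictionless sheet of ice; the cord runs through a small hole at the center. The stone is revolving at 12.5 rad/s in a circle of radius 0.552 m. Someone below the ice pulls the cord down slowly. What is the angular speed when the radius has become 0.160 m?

The constraining force is radial, so m r² ω about the center is conserved.
ω₂ = ω₁ (r₁/r₂)² = (12.5)(0.552/0.160)² = 148.8 rad/s.

ω₂ ≈ 149 rad/s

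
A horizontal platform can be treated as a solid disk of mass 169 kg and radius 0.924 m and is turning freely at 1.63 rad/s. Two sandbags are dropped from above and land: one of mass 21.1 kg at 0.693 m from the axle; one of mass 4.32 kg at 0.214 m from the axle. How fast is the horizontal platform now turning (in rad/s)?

No external torque acts about the axle; L_before = L_after.
I_p = ½(169)(0.924)² = 72.14 kg·m².
Added inertia Σmr² = (21.1)(0.693)² + (4.32)(0.214)² = 10.33 kg·m²; I_f = 72.14 + 10.33 = 82.48 kg·m².
ω_f = I_p ω_i / I_f = (72.14)(1.63) / 82.48 = 1.426 rad/s.

ω_f ≈ 1.43 rad/s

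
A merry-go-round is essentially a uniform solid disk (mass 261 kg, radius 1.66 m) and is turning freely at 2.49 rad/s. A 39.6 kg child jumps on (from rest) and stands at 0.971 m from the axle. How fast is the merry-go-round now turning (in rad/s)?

No external torque acts about the axle; L_before = L_after.
I_p = ½(261)(1.66)² = 359.6 kg·m².
Added inertia Σmr² = (39.6)(0.971)² = 37.34 kg·m²; I_f = 359.6 + 37.34 = 396.9 kg·m².
ω_f = I_p ω_i / I_f = (359.6)(2.49) / 396.9 = 2.256 rad/s.

ω_f ≈ 2.26 rad/s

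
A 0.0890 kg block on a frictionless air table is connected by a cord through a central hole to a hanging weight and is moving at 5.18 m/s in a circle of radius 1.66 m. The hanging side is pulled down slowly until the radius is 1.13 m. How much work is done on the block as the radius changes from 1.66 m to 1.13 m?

W ≈ 1.38 J

Central (radial) force ⇒ zero torque about the center ⇒ m v r is constant.
v₂ = v₁ r₁ / r₂ = (5.18)(1.66) / (1.13) = 7.610 m/s.
W = ΔKE = ½m(v₂² − v₁²) = 1.383 J.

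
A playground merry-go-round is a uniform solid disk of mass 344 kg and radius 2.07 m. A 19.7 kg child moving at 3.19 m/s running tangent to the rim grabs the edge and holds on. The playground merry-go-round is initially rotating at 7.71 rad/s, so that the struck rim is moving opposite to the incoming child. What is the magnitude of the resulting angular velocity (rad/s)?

|ω_f| ≈ 6.76 rad/s

About the axle the impulsive forces during the collision are internal, so angular momentum about that axis is conserved.
I_p = ½(344)(2.07)² = 737.0 kg·m². Taking the sense of the child's angular momentum as positive, L_{child} = m v R = (19.7)(3.19)(2.07) = 130.1 kg·m²/s.
L_i = −I_p ω_p + m v R = −(737.0)(7.71) + 130.1 = -5552 kg·m²/s.
After sticking, I_f = I_p + m R² = 737.0 + (19.7)(2.07)² = 821.4 kg·m².
ω_f = L_i / I_f = -5552 / 821.4 = -6.759 rad/s.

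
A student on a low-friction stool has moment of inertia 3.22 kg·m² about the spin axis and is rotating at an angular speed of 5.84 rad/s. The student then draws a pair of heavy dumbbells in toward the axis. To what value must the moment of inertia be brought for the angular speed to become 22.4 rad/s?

With no external torque about the axis, L is conserved: I₁ω₁ = I₂ω₂.
I₂ = I₁ω₁ / ω₂ = (3.22)(5.84) / (22.4) = 0.8395 kg·m².

I₂ ≈ 0.840 kg·m²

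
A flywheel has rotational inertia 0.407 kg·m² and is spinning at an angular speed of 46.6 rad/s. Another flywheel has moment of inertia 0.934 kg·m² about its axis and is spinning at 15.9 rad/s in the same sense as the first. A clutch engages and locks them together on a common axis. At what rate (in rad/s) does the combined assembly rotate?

|ω_f| ≈ 25.2 rad/s

The coupling torques are internal; angular momentum about the shared axis is conserved.
Taking A's sense as positive: L = (0.4070)(46.6) + (0.9340)(15.9) = 33.82 kg·m²·rad/s.
Combined I = 0.4070 + 0.9340 = 1.341 kg·m².
ω_f = L / I = 33.82 / 1.341 = 25.22 rad/s.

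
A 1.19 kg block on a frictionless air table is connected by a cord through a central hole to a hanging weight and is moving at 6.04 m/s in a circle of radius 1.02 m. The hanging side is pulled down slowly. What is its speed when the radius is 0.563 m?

v₂ ≈ 10.9 m/s

Central (radial) force ⇒ zero torque about the center ⇒ m v r is constant.
v₂ = v₁ r₁ / r₂ = (6.04)(1.02) / (0.563) = 10.94 m/s.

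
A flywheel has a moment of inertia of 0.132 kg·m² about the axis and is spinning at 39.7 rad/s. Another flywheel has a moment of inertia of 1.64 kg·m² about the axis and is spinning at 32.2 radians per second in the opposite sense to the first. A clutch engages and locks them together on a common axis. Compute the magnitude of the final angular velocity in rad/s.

No external torque acts about the common axis, so total angular momentum is conserved.
Taking A's sense as positive: L = (0.1320)(39.7) − (1.640)(32.2) = -47.57 kg·m²·rad/s.
Combined I = 0.1320 + 1.640 = 1.772 kg·m².
ω_f = L / I = -47.57 / 1.772 = -26.84 rad/s.

|ω_f| ≈ 26.8 rad/s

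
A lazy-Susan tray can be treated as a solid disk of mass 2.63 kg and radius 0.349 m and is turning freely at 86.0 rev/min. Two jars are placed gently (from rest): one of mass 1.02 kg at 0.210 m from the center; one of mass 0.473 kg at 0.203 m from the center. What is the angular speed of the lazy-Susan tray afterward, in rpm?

ω_f ≈ 61.3 rpm

No external torque acts about the center; L_before = L_after.
I_p = ½(2.63)(0.349)² = 0.1602 kg·m².
Added inertia Σmr² = (1.02)(0.210)² + (0.473)(0.203)² = 0.06447 kg·m²; I_f = 0.1602 + 0.06447 = 0.2246 kg·m².
ω_f = I_p ω_i / I_f = (0.1602)(86.0) / 0.2246 = 61.32 rpm.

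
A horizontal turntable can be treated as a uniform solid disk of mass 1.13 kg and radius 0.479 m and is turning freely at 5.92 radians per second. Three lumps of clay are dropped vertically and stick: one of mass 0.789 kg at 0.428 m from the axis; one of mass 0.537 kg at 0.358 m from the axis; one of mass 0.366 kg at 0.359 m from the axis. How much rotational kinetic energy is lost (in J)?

No external torque acts about the axis; L_before = L_after.
I_p = ½(1.13)(0.479)² = 0.1296 kg·m².
Added inertia Σmr² = (0.789)(0.428)² + (0.537)(0.358)² + (0.366)(0.359)² = 0.2605 kg·m²; I_f = 0.1296 + 0.2605 = 0.3902 kg·m².
ω_f = I_p ω_i / I_f = (0.1296)(5.92) / 0.3902 = 1.967 rad/s.
KE_i = ½(0.1296)(5.920 rad/s)² = 2.272 J; KE_f = ½(0.3902)(1.967)² = 0.7548 J.

energy lost ≈ 1.52 J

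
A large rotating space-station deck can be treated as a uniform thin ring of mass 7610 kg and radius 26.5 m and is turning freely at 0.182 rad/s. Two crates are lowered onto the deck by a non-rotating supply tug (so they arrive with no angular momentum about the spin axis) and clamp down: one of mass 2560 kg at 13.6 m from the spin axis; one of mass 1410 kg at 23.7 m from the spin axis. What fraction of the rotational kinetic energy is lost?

fraction ≈ 0.191

The added mass arrives with no angular momentum about the spin axis, and any external torque about the spin axis is negligible, so the system's angular momentum is conserved.
I_p = (7610)(26.5)² = 5.344e+06 kg·m².
Added inertia Σmr² = (2560)(13.6)² + (1410)(23.7)² = 1.265e+06 kg·m²; I_f = 5.344e+06 + 1.265e+06 = 6.610e+06 kg·m².
ω_f = I_p ω_i / I_f = (5.344e+06)(0.182) / 6.610e+06 = 0.1472 rad/s.
KE_i = ½(5.344e+06)(0.1820 rad/s)² = 88510 J; KE_f = ½(6.610e+06)(0.1472)² = 71560 J.
Fraction lost = 0.1915.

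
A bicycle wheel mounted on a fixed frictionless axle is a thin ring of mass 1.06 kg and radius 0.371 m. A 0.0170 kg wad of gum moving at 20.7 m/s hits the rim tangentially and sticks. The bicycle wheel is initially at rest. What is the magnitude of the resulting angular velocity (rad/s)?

|ω_f| ≈ 0.881 rad/s

About the axle the impulsive forces during the collision are internal, so angular momentum about that axis is conserved.
I_p = (1.06)(0.371)² = 0.1459 kg·m². Taking the sense of the wad of gum's angular momentum as positive, L_{wad} = m v R = (0.0170)(20.7)(0.371) = 0.1306 kg·m²/s.
L_i = 0 + 0.1306 = 0.1306 kg·m²/s.
After sticking, I_f = I_p + m R² = 0.1459 + (0.0170)(0.371)² = 0.1482 kg·m².
ω_f = L_i / I_f = 0.1306 / 0.1482 = 0.8807 rad/s.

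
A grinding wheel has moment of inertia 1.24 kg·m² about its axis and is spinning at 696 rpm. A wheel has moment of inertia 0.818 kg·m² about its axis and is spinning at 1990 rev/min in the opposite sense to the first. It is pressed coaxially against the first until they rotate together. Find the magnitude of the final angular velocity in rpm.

The coupling torques are internal; angular momentum about the shared axis is conserved.
Taking A's sense as positive: L = (1.240)(696) − (0.8180)(1990) = -764.8 kg·m²·rpm.
Combined I = 1.240 + 0.8180 = 2.058 kg·m².
ω_f = L / I = -764.8 / 2.058 = -371.6 rpm.

|ω_f| ≈ 372 rpm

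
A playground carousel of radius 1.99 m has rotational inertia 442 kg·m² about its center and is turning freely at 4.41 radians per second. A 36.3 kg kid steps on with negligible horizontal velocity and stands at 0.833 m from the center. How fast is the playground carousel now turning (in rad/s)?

No external torque acts about the center; L_before = L_after.
Added inertia Σmr² = (36.3)(0.833)² = 25.19 kg·m²; I_f = 442.0 + 25.19 = 467.2 kg·m².
ω_f = I_p ω_i / I_f = (442.0)(4.41) / 467.2 = 4.172 rad/s.

ω_f ≈ 4.17 rad/s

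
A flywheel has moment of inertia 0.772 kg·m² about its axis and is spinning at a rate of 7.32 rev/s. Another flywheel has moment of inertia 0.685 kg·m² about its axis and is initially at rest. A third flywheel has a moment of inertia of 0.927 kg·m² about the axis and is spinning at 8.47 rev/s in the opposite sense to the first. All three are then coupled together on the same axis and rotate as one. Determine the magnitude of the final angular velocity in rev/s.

The coupling torques are internal; angular momentum about the shared axis is conserved.
Taking A's sense as positive: L = (0.7720)(7.32) − (0.9270)(8.47) = -2.201 kg·m²·rev/s.
Combined I = 0.7720 + 0.6850 + 0.9270 = 2.384 kg·m².
ω_f = L / I = -2.201 / 2.384 = -0.9231 rev/s.

|ω_f| ≈ 0.923 rev/s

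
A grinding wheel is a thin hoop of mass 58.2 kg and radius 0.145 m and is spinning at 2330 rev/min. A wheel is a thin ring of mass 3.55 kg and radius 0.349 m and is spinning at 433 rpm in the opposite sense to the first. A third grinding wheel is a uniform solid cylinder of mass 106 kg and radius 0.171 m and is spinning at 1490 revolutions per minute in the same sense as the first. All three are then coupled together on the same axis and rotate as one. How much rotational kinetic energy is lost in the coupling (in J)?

ΔKE lost ≈ 13400 J

No external torque acts about the common axis, so total angular momentum is conserved.
Moments of inertia: I_A = (58.2)(0.145)² = 1.224 kg·m²; I_B = (3.55)(0.349)² = 0.4324 kg·m²; I_C = ½(106)(0.171)² = 1.550 kg·m².
Taking A's sense as positive: L = (1.224)(2330) − (0.4324)(433) + (1.550)(1490) = 4973 kg·m²·rpm.
Combined I = 1.224 + 0.4324 + 1.550 = 3.206 kg·m².
ω_f = L / I = 4973 / 3.206 = 1551 rpm.
KE_i = ½ΣIω² = 55730 J; KE_f = ½(3.206)(162.4)² = 42300 J.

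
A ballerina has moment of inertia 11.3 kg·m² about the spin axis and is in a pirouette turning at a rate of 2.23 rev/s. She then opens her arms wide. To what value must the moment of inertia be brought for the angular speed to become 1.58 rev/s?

I₂ ≈ 15.9 kg·m²

With no external torque about the axis, L is conserved: I₁ω₁ = I₂ω₂.
I₂ = I₁ω₁ / ω₂ = (11.3)(2.23) / (1.58) = 15.95 kg·m².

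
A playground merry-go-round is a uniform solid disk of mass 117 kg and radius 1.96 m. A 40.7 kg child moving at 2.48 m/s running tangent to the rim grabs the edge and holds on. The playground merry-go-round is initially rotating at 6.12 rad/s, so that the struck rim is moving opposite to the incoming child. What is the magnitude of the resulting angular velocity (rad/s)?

|ω_f| ≈ 3.09 rad/s

About the axle the impulsive forces during the collision are internal, so angular momentum about that axis is conserved.
I_p = ½(117)(1.96)² = 224.7 kg·m². Taking the sense of the child's angular momentum as positive, L_{child} = m v R = (40.7)(2.48)(1.96) = 197.8 kg·m²/s.
L_i = −I_p ω_p + m v R = −(224.7)(6.12) + 197.8 = -1178 kg·m²/s.
After sticking, I_f = I_p + m R² = 224.7 + (40.7)(1.96)² = 381.1 kg·m².
ω_f = L_i / I_f = -1178 / 381.1 = -3.090 rad/s.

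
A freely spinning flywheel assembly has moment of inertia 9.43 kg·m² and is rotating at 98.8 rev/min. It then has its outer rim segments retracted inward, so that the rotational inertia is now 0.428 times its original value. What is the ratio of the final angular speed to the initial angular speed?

ω₂/ω₁ ≈ 2.34

Angular momentum about the spin axis is conserved since the torque about it is zero.
I₂ = 0.428 × 9.43 = 4.036 kg·m².
ω₂/ω₁ = I₁/I₂ = 9.430 / 4.036 = 2.336.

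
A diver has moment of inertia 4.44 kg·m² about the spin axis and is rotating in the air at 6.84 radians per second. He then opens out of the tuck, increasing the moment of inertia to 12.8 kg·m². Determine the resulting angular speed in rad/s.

ω₂ ≈ 2.37 rad/s

Angular momentum about the spin axis is conserved since the torque about it is zero.
ω₂ = I₁ω₁ / I₂ = (4.440)(6.84 rad/s) / (12.80) = 2.373 rad/s.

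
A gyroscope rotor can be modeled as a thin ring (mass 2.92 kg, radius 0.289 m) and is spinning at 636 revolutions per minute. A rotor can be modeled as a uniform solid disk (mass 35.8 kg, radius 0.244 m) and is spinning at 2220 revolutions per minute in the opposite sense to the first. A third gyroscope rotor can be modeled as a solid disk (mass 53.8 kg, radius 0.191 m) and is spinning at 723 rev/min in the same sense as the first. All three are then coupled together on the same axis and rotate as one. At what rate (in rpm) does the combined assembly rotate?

The coupling torques are internal; angular momentum about the shared axis is conserved.
Moments of inertia: I_A = (2.92)(0.289)² = 0.2439 kg·m²; I_B = ½(35.8)(0.244)² = 1.066 kg·m²; I_C = ½(53.8)(0.191)² = 0.9813 kg·m².
Taking A's sense as positive: L = (0.2439)(636) − (1.066)(2220) + (0.9813)(723) = -1501 kg·m²·rpm.
Combined I = 0.2439 + 1.066 + 0.9813 = 2.291 kg·m².
ω_f = L / I = -1501 / 2.291 = -655.3 rpm.

|ω_f| ≈ 655 rpm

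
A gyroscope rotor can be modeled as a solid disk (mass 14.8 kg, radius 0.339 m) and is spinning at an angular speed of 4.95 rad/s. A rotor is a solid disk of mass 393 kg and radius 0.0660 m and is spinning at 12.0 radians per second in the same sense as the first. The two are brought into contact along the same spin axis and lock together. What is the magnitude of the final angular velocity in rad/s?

No external torque acts about the common axis, so total angular momentum is conserved.
Moments of inertia: I_A = ½(14.8)(0.339)² = 0.8504 kg·m²; I_B = ½(393)(0.0660)² = 0.8560 kg·m².
Taking A's sense as positive: L = (0.8504)(4.95) + (0.8560)(12.0) = 14.48 kg·m²·rad/s.
Combined I = 0.8504 + 0.8560 = 1.706 kg·m².
ω_f = L / I = 14.48 / 1.706 = 8.486 rad/s.

|ω_f| ≈ 8.49 rad/s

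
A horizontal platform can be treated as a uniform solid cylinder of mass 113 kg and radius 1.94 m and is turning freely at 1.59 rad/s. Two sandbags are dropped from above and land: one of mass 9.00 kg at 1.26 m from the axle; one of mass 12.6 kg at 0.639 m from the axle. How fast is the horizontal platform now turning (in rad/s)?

No external torque acts about the axle; L_before = L_after.
I_p = ½(113)(1.94)² = 212.6 kg·m².
Added inertia Σmr² = (9.00)(1.26)² + (12.6)(0.639)² = 19.43 kg·m²; I_f = 212.6 + 19.43 = 232.1 kg·m².
ω_f = I_p ω_i / I_f = (212.6)(1.59) / 232.1 = 1.457 rad/s.

ω_f ≈ 1.46 rad/s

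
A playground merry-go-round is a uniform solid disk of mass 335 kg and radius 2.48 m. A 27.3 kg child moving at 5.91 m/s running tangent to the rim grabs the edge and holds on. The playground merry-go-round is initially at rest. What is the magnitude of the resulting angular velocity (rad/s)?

The axle reaction passes through the axle and exerts no torque about it; angular momentum about the axle is conserved through the impact.
I_p = ½(335)(2.48)² = 1030 kg·m². Taking the sense of the child's angular momentum as positive, L_{child} = m v R = (27.3)(5.91)(2.48) = 400.1 kg·m²/s.
L_i = 0 + 400.1 = 400.1 kg·m²/s.
After sticking, I_f = I_p + m R² = 1030 + (27.3)(2.48)² = 1198 kg·m².
ω_f = L_i / I_f = 400.1 / 1198 = 0.3340 rad/s.

|ω_f| ≈ 0.334 rad/s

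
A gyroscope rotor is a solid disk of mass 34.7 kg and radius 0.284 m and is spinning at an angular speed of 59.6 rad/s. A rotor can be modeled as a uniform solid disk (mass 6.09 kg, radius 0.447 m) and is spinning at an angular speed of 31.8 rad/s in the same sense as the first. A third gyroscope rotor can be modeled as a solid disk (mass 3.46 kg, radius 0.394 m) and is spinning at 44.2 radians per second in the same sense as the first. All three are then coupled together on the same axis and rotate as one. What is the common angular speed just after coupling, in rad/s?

The coupling torques are internal; angular momentum about the shared axis is conserved.
Moments of inertia: I_A = ½(34.7)(0.284)² = 1.399 kg·m²; I_B = ½(6.09)(0.447)² = 0.6084 kg·m²; I_C = ½(3.46)(0.394)² = 0.2686 kg·m².
Taking A's sense as positive: L = (1.399)(59.6) + (0.6084)(31.8) + (0.2686)(44.2) = 114.6 kg·m²·rad/s.
Combined I = 1.399 + 0.6084 + 0.2686 = 2.276 kg·m².
ω_f = L / I = 114.6 / 2.276 = 50.35 rad/s.

|ω_f| ≈ 50.4 rad/s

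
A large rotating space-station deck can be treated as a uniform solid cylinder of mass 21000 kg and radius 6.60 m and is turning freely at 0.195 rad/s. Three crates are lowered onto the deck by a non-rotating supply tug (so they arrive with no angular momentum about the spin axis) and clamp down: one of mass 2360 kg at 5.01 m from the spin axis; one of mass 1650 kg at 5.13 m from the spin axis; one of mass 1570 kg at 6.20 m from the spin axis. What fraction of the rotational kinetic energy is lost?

No external torque acts about the spin axis; L_before = L_after.
I_p = ½(21000)(6.60)² = 4.574e+05 kg·m².
Added inertia Σmr² = (2360)(5.01)² + (1650)(5.13)² + (1570)(6.20)² = 1.630e+05 kg·m²; I_f = 4.574e+05 + 1.630e+05 = 6.204e+05 kg·m².
ω_f = I_p ω_i / I_f = (4.574e+05)(0.195) / 6.204e+05 = 0.1438 rad/s.
KE_i = ½(4.574e+05)(0.1950 rad/s)² = 8696 J; KE_f = ½(6.204e+05)(0.1438)² = 6411 J.
Fraction lost = 0.2628.

fraction ≈ 0.263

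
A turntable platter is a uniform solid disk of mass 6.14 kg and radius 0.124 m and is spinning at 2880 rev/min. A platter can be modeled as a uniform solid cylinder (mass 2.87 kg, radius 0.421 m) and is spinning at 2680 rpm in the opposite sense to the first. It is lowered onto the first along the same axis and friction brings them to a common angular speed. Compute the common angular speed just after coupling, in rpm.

No external torque acts about the common axis, so total angular momentum is conserved.
Moments of inertia: I_A = ½(6.14)(0.124)² = 0.04720 kg·m²; I_B = ½(2.87)(0.421)² = 0.2543 kg·m².
Taking A's sense as positive: L = (0.04720)(2880) − (0.2543)(2680) = -545.7 kg·m²·rpm.
Combined I = 0.04720 + 0.2543 = 0.3015 kg·m².
ω_f = L / I = -545.7 / 0.3015 = -1810 rpm.

|ω_f| ≈ 1810 rpm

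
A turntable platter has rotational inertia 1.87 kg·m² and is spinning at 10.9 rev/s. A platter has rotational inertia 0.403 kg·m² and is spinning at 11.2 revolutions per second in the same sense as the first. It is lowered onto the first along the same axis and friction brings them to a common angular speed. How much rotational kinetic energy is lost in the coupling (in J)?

ΔKE lost ≈ 0.589 J

No external torque acts about the common axis, so total angular momentum is conserved.
Taking A's sense as positive: L = (1.870)(10.9) + (0.4030)(11.2) = 24.90 kg·m²·rev/s.
Combined I = 1.870 + 0.4030 = 2.273 kg·m².
ω_f = L / I = 24.90 / 2.273 = 10.95 rev/s.
KE_i = ½ΣIω² = 5383 J; KE_f = ½(2.273)(68.82)² = 5383 J.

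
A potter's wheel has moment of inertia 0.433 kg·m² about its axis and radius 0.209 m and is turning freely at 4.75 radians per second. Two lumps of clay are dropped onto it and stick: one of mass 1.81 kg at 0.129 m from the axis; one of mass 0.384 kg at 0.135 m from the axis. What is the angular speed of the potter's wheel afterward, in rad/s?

No external torque acts about the axis; L_before = L_after.
Added inertia Σmr² = (1.81)(0.129)² + (0.384)(0.135)² = 0.03712 kg·m²; I_f = 0.4330 + 0.03712 = 0.4701 kg·m².
ω_f = I_p ω_i / I_f = (0.4330)(4.75) / 0.4701 = 4.375 rad/s.

ω_f ≈ 4.37 rad/s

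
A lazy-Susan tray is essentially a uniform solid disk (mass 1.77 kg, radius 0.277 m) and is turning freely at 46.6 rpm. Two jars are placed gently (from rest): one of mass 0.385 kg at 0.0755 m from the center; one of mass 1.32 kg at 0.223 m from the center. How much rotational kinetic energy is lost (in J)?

energy lost ≈ 0.404 J

No external torque acts about the center; L_before = L_after.
I_p = ½(1.77)(0.277)² = 0.06791 kg·m².
Added inertia Σmr² = (0.385)(0.0755)² + (1.32)(0.223)² = 0.06784 kg·m²; I_f = 0.06791 + 0.06784 = 0.1357 kg·m².
ω_f = I_p ω_i / I_f = (0.06791)(46.6) / 0.1357 = 23.31 rpm.
KE_i = ½(0.06791)(4.880 rad/s)² = 0.8085 J; KE_f = ½(0.1357)(2.441)² = 0.4045 J.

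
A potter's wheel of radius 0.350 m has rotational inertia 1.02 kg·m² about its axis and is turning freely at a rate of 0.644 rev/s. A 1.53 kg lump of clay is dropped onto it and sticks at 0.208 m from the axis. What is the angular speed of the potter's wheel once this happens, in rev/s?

ω_f ≈ 0.605 rev/s

No external torque acts about the axis; L_before = L_after.
Added inertia Σmr² = (1.53)(0.208)² = 0.06619 kg·m²; I_f = 1.020 + 0.06619 = 1.086 kg·m².
ω_f = I_p ω_i / I_f = (1.020)(0.644) / 1.086 = 0.6048 rev/s.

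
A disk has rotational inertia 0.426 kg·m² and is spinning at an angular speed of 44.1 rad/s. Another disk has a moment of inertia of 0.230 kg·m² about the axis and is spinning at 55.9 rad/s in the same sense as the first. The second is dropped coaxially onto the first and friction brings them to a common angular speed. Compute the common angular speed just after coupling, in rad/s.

The coupling torques are internal; angular momentum about the shared axis is conserved.
Taking A's sense as positive: L = (0.4260)(44.1) + (0.2300)(55.9) = 31.64 kg·m²·rad/s.
Combined I = 0.4260 + 0.2300 = 0.6560 kg·m².
ω_f = L / I = 31.64 / 0.6560 = 48.24 rad/s.

|ω_f| ≈ 48.2 rad/s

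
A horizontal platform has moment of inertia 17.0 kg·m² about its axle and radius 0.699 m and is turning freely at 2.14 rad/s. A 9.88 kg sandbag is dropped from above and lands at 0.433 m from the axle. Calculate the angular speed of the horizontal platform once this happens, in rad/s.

ω_f ≈ 1.93 rad/s

No external torque acts about the axle; L_before = L_after.
Added inertia Σmr² = (9.88)(0.433)² = 1.852 kg·m²; I_f = 17.00 + 1.852 = 18.85 kg·m².
ω_f = I_p ω_i / I_f = (17.00)(2.14) / 18.85 = 1.930 rad/s.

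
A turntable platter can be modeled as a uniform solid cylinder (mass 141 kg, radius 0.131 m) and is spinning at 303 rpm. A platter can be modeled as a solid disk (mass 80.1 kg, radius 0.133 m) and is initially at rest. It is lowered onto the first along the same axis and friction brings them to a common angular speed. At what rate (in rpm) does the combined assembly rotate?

No external torque acts about the common axis, so total angular momentum is conserved.
Moments of inertia: I_A = ½(141)(0.131)² = 1.210 kg·m²; I_B = ½(80.1)(0.133)² = 0.7084 kg·m².
Taking A's sense as positive: L = (1.210)(303) = 366.6 kg·m²·rpm.
Combined I = 1.210 + 0.7084 = 1.918 kg·m².
ω_f = L / I = 366.6 / 1.918 = 191.1 rpm.

|ω_f| ≈ 191 rpm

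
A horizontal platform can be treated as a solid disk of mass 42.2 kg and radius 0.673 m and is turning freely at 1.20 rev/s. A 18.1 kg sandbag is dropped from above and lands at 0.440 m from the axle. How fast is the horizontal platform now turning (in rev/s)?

ω_f ≈ 0.878 rev/s

No external torque acts about the axle; L_before = L_after.
I_p = ½(42.2)(0.673)² = 9.557 kg·m².
Added inertia Σmr² = (18.1)(0.440)² = 3.504 kg·m²; I_f = 9.557 + 3.504 = 13.06 kg·m².
ω_f = I_p ω_i / I_f = (9.557)(1.20) / 13.06 = 0.8780 rev/s.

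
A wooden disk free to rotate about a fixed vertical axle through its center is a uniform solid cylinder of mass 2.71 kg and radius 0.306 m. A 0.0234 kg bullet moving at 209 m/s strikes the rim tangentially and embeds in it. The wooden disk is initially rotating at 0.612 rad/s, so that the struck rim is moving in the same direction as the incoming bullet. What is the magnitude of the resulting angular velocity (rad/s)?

|ω_f| ≈ 12.2 rad/s

About the axle the impulsive forces during the collision are internal, so angular momentum about that axis is conserved.
I_p = ½(2.71)(0.306)² = 0.1269 kg·m². Taking the sense of the bullet's angular momentum as positive, L_{bullet} = m v R = (0.0234)(209)(0.306) = 1.497 kg·m²/s.
L_i = +I_p ω_p + m v R = +(0.1269)(0.612) + 1.497 = 1.574 kg·m²/s.
After sticking, I_f = I_p + m R² = 0.1269 + (0.0234)(0.306)² = 0.1291 kg·m².
ω_f = L_i / I_f = 1.574 / 0.1291 = 12.20 rad/s.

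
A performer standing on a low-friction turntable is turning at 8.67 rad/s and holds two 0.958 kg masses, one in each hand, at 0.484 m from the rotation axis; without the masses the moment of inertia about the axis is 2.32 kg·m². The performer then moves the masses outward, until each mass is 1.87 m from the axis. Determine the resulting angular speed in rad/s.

Angular momentum about the spin axis is conserved since the torque about it is zero.
I₁ = 2.32 + 2(0.958)(0.484)² = 2.769 kg·m²; I₂ = 2.32 + 2(0.958)(1.87)² = 9.020 kg·m².
ω₂ = I₁ω₁ / I₂ = (2.769)(8.67 rad/s) / (9.020) = 2.661 rad/s.

ω₂ ≈ 2.66 rad/s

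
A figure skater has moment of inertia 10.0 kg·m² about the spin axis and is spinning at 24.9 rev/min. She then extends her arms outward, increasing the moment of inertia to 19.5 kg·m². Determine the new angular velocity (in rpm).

ω₂ ≈ 12.8 rpm

With no external torque about the axis, L is conserved: I₁ω₁ = I₂ω₂.
ω₂ = I₁ω₁ / I₂ = (10.00)(24.9 rpm) / (19.50) = 12.77 rpm.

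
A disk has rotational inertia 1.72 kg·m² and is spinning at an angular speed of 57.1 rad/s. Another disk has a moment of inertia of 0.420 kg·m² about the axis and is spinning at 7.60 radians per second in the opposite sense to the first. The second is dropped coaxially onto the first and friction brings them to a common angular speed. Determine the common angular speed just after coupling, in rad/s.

No external torque acts about the common axis, so total angular momentum is conserved.
Taking A's sense as positive: L = (1.720)(57.1) − (0.4200)(7.60) = 95.02 kg·m²·rad/s.
Combined I = 1.720 + 0.4200 = 2.140 kg·m².
ω_f = L / I = 95.02 / 2.140 = 44.40 rad/s.

|ω_f| ≈ 44.4 rad/s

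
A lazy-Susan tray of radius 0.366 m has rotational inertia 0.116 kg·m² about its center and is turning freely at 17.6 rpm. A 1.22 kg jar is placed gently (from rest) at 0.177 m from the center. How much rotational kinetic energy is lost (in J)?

energy lost ≈ 0.0488 J

The added mass arrives with no angular momentum about the center, and any external torque about the center is negligible, so the system's angular momentum is conserved.
Added inertia Σmr² = (1.22)(0.177)² = 0.03822 kg·m²; I_f = 0.1160 + 0.03822 = 0.1542 kg·m².
ω_f = I_p ω_i / I_f = (0.1160)(17.6) / 0.1542 = 13.24 rpm.
KE_i = ½(0.1160)(1.843 rad/s)² = 0.1970 J; KE_f = ½(0.1542)(1.386)² = 0.1482 J.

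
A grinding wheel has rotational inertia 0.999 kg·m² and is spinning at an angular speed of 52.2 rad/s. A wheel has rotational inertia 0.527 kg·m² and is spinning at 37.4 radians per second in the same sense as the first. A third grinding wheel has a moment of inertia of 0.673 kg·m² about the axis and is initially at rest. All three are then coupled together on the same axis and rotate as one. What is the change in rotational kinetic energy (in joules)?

No external torque acts about the common axis, so total angular momentum is conserved.
Taking A's sense as positive: L = (0.9990)(52.2) + (0.5270)(37.4) = 71.86 kg·m²·rad/s.
Combined I = 0.9990 + 0.5270 + 0.6730 = 2.199 kg·m².
ω_f = L / I = 71.86 / 2.199 = 32.68 rad/s.
KE_i = ½ΣIω² = 1730 J; KE_f = ½(2.199)(32.68)² = 1174 J.

ΔKE ≈ -556 J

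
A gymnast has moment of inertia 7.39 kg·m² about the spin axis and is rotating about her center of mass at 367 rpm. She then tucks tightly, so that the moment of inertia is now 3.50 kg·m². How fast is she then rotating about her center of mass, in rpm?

ω₂ ≈ 775 rpm

With no external torque about the axis, L is conserved: I₁ω₁ = I₂ω₂.
ω₂ = I₁ω₁ / I₂ = (7.390)(367 rpm) / (3.500) = 774.9 rpm.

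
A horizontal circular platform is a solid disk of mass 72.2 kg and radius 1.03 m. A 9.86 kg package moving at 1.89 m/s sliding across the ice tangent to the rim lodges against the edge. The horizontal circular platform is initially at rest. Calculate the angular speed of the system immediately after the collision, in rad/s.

|ω_f| ≈ 0.394 rad/s

The axle reaction passes through the central axle and exerts no torque about it; angular momentum about the central axle is conserved through the impact.
I_p = ½(72.2)(1.03)² = 38.30 kg·m². Taking the sense of the package's angular momentum as positive, L_{package} = m v R = (9.86)(1.89)(1.03) = 19.19 kg·m²/s.
L_i = 0 + 19.19 = 19.19 kg·m²/s.
After sticking, I_f = I_p + m R² = 38.30 + (9.86)(1.03)² = 48.76 kg·m².
ω_f = L_i / I_f = 19.19 / 48.76 = 0.3937 rad/s.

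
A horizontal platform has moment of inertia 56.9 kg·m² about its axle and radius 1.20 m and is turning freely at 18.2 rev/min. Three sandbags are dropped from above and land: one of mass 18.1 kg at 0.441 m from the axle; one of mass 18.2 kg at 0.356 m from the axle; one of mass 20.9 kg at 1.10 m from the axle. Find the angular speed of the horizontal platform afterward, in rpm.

ω_f ≈ 11.8 rpm

The added mass arrives with no angular momentum about the axle, and any external torque about the axle is negligible, so the system's angular momentum is conserved.
Added inertia Σmr² = (18.1)(0.441)² + (18.2)(0.356)² + (20.9)(1.10)² = 31.12 kg·m²; I_f = 56.90 + 31.12 = 88.02 kg·m².
ω_f = I_p ω_i / I_f = (56.90)(18.2) / 88.02 = 11.77 rpm.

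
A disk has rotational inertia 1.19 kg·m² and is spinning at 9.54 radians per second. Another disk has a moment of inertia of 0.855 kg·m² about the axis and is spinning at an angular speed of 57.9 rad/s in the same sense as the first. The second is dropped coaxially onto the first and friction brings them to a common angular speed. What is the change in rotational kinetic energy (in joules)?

No external torque acts about the common axis, so total angular momentum is conserved.
Taking A's sense as positive: L = (1.190)(9.54) + (0.8550)(57.9) = 60.86 kg·m²·rad/s.
Combined I = 1.190 + 0.8550 = 2.045 kg·m².
ω_f = L / I = 60.86 / 2.045 = 29.76 rad/s.
KE_i = ½ΣIω² = 1487 J; KE_f = ½(2.045)(29.76)² = 905.5 J.

ΔKE ≈ -582 J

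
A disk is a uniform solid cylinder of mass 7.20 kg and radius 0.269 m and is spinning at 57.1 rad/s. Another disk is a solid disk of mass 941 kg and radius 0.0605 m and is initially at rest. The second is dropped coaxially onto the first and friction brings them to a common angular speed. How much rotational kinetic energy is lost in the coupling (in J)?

ΔKE lost ≈ 369 J

The coupling torques are internal; angular momentum about the shared axis is conserved.
Moments of inertia: I_A = ½(7.20)(0.269)² = 0.2605 kg·m²; I_B = ½(941)(0.0605)² = 1.722 kg·m².
Taking A's sense as positive: L = (0.2605)(57.1) = 14.87 kg·m²·rad/s.
Combined I = 0.2605 + 1.722 = 1.983 kg·m².
ω_f = L / I = 14.87 / 1.983 = 7.502 rad/s.
KE_i = ½ΣIω² = 424.7 J; KE_f = ½(1.983)(7.502)² = 55.80 J.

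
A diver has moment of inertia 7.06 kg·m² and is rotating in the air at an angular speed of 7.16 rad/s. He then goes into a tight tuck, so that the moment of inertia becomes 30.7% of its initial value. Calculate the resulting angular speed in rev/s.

Angular momentum about the spin axis is conserved since the torque about it is zero.
I₂ = 0.307 × 7.06 = 2.167 kg·m².
ω₂ = I₁ω₁ / I₂ = (7.060)(7.16 rad/s) / (2.167) = 23.32 rad/s = 3.712 rev/s.

ω₂ ≈ 3.71 rev/s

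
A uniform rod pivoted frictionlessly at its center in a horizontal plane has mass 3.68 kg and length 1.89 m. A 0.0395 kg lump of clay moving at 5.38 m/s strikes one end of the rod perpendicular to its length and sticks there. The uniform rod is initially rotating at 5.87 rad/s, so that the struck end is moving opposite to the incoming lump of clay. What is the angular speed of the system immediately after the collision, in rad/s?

The axle reaction passes through the pivot and exerts no torque about it; angular momentum about the pivot is conserved through the impact.
I_p = (1/12)(3.68)(1.89)² = 1.095 kg·m². Taking the sense of the lump of clay's angular momentum as positive, L_{lump} = m v R = (0.0395)(5.38)(1.89/2) = 0.2008 kg·m²/s.
L_i = −I_p ω_p + m v R = −(1.095)(5.87) + 0.2008 = -6.229 kg·m²/s.
After sticking, I_f = I_p + m R² = 1.095 + (0.0395)(1.89/2)² = 1.131 kg·m².
ω_f = L_i / I_f = -6.229 / 1.131 = -5.509 rad/s.

|ω_f| ≈ 5.51 rad/s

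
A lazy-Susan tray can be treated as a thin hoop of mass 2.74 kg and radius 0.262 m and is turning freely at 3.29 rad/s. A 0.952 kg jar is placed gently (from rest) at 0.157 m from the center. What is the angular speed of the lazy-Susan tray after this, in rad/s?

ω_f ≈ 2.93 rad/s

The added mass arrives with no angular momentum about the center, and any external torque about the center is negligible, so the system's angular momentum is conserved.
I_p = (2.74)(0.262)² = 0.1881 kg·m².
Added inertia Σmr² = (0.952)(0.157)² = 0.02347 kg·m²; I_f = 0.1881 + 0.02347 = 0.2116 kg·m².
ω_f = I_p ω_i / I_f = (0.1881)(3.29) / 0.2116 = 2.925 rad/s.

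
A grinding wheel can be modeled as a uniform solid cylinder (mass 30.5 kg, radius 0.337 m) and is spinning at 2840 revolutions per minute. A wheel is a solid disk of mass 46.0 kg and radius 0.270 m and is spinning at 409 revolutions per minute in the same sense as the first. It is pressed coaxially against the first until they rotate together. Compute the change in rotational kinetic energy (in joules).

ΔKE ≈ -27600 J

No external torque acts about the common axis, so total angular momentum is conserved.
Moments of inertia: I_A = ½(30.5)(0.337)² = 1.732 kg·m²; I_B = ½(46.0)(0.270)² = 1.677 kg·m².
Taking A's sense as positive: L = (1.732)(2840) + (1.677)(409) = 5604 kg·m²·rpm.
Combined I = 1.732 + 1.677 = 3.409 kg·m².
ω_f = L / I = 5604 / 3.409 = 1644 rpm.
KE_i = ½ΣIω² = 78130 J; KE_f = ½(3.409)(172.2)² = 50530 J.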